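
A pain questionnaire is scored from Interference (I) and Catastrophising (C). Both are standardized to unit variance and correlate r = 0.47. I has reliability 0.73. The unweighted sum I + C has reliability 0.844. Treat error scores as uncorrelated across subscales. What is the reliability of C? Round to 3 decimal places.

Var(I+C) = 2 + 2·0.47 = 2.940.
True-score variance = ρ_I + ρ_C + 2·0.47, so 0.844 = (0.73 + ρ_C + 0.94) / 2.940.
ρ_C = 0.844·2.940 − 0.73 − 0.94 = 0.811.

0.811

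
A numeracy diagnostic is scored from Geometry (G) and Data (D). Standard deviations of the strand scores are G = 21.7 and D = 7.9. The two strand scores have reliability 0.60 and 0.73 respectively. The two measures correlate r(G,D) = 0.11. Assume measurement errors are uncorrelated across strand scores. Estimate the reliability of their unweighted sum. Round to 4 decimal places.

0.6406

Var(G+D) = 21.7² + 7.9² + 2·[21.7·7.9·0.11] = 533.3 + 37.7146 = 571.015.
Under uncorrelated errors the observed covariances equal the true-score covariances, so only the own-variance terms attenuate.
True-score variance = [21.7²·0.60 + 7.9²·0.73] + 37.7146 = 328.093 + 37.7146 = 365.808.
Reliability = 365.808 / 571.015 = 0.6406.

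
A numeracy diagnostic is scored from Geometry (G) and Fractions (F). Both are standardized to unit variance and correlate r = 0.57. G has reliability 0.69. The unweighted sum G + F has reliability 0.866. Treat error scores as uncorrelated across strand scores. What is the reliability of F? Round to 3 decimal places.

0.889

Var(G+F) = 2 + 2·0.57 = 3.140.
True-score variance = ρ_G + ρ_F + 2·0.57, so 0.866 = (0.69 + ρ_F + 1.14) / 3.140.
ρ_F = 0.866·3.140 − 0.69 − 1.14 = 0.889.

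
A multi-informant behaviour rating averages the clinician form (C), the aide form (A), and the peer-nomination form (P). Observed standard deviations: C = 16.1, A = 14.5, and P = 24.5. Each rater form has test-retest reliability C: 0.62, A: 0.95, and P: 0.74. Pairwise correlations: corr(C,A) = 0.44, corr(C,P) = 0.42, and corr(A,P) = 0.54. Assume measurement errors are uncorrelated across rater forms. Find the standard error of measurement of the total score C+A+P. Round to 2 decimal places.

16.28

Var(total) = 1069.71 + 920.444 = 1990.15.
True-score variance = 804.633 + 920.444 = 1725.08, so reliability = 0.8668.
Error variance = 1990.15 − 1725.08 = 265.077; SEM = √265.077 = 16.28.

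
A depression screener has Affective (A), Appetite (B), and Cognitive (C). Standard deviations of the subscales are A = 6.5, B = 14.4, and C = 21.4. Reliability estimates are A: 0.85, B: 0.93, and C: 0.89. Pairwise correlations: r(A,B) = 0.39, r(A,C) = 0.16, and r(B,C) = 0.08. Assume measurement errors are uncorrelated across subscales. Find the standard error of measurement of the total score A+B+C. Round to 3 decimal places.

8.440

Var(total) = 707.57 + 166.826 = 874.396.
True-score variance = 636.342 + 166.826 = 803.167, so reliability = 0.9185.
Error variance = 874.396 − 803.167 = 71.2283; SEM = √71.2283 = 8.440.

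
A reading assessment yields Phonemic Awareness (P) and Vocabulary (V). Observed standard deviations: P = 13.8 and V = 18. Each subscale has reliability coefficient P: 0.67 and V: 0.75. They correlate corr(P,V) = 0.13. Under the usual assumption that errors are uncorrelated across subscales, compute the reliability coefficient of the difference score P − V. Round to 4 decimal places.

Var(P−V) = 13.8² + 18² − 2·13.8·18·0.13 = 514.44 − 64.584 = 449.856.
With uncorrelated errors the cross-covariances are all true-score covariance, so they carry over unchanged; only the diagonal terms shrink to ρᵢσᵢ².
True-score variance = [13.8²·0.67 + 18²·0.75] − 64.584 = 370.595 − 64.584 = 306.011.
Reliability = 306.011 / 449.856 = 0.6802.

0.6802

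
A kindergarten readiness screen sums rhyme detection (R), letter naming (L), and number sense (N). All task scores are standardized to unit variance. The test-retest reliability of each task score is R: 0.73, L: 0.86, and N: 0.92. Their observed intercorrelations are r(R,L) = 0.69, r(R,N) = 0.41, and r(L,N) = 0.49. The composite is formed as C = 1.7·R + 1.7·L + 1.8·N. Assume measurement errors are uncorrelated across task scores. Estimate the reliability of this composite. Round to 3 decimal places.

0.922

Var(C) = 1.7² + 1.7² + 1.8² + 2·[2.89·0.69 + 3.06·0.41 + 3.06·0.49] = 9.02 + 9.4962 = 18.5162.
With uncorrelated errors the cross-covariances are all true-score covariance, so they carry over unchanged; only the diagonal terms shrink to ρᵢσᵢ².
True-score variance = [1.7²·0.73 + 1.7²·0.86 + 1.8²·0.92] + 9.4962 = 7.5759 + 9.4962 = 17.0721.
Reliability = 17.0721 / 18.5162 = 0.922.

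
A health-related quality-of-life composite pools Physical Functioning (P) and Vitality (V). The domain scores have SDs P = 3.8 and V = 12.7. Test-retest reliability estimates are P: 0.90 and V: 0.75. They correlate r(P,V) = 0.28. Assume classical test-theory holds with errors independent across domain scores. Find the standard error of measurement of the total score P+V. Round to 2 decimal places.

Var(total) = 175.73 + 27.0256 = 202.756.
True-score variance = 133.964 + 27.0256 = 160.989, so reliability = 0.7940.
Error variance = 202.756 − 160.989 = 41.7665; SEM = √41.7665 = 6.46.

6.46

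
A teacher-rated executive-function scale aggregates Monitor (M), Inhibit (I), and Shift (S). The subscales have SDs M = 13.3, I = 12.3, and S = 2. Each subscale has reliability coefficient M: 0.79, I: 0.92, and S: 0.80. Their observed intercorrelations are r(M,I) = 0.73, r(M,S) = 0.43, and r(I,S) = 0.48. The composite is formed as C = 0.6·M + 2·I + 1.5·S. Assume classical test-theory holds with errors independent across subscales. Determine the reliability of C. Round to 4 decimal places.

Var(C) = 0.6²·13.3² + 2²·12.3² + 1.5²·2² + 2·[1.2·13.3·12.3·0.73 + 0.9·13.3·2·0.43 + 3·12.3·2·0.48] = 677.84 + 378.046 = 1055.89.
Because errors are independent across components, Cov(Tᵢ,Tⱼ) = Cov(Xᵢ,Xⱼ); the off-diagonal part of the true-score variance is the same as above.
True-score variance = [0.6²·13.3²·0.79 + 2²·12.3²·0.92 + 1.5²·2²·0.80] + 378.046 = 614.255 + 378.046 = 992.301.
Reliability = 992.301 / 1055.89 = 0.9398.

0.9398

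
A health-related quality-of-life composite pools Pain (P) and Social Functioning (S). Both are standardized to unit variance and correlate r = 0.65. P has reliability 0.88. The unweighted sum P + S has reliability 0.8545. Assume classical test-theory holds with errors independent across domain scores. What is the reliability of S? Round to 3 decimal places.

Var(P+S) = 2 + 2·0.65 = 3.300.
True-score variance = ρ_P + ρ_S + 2·0.65, so 0.8545 = (0.88 + ρ_S + 1.30) / 3.300.
ρ_S = 0.8545·3.300 − 0.88 − 1.30 = 0.640.

0.640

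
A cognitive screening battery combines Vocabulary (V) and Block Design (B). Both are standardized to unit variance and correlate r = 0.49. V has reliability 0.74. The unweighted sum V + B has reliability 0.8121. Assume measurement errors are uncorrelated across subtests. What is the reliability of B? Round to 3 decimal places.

0.700

Var(V+B) = 2 + 2·0.49 = 2.980.
True-score variance = ρ_V + ρ_B + 2·0.49, so 0.8121 = (0.74 + ρ_B + 0.98) / 2.980.
ρ_B = 0.8121·2.980 − 0.74 − 0.98 = 0.700.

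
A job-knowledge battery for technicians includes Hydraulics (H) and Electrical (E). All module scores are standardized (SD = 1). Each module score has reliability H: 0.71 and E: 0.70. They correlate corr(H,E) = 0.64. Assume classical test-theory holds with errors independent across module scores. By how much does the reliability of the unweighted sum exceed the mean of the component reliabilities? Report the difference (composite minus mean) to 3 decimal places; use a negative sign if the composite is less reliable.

0.115

Var(sum) = 2 + 1.28 = 3.28; true-score variance = 1.41 + 1.28 = 2.69; composite reliability = 0.8201.
Mean component reliability = 0.7050.
Difference = 0.8201 − 0.7050 = 0.115.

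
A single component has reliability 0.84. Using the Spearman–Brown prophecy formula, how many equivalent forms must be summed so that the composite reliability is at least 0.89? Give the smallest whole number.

k ≥ ρ*(1−ρ₁)/(ρ₁(1−ρ*)) = 0.89·0.16 / (0.84·0.11) = 1.541.
Smallest integer k = 2.

2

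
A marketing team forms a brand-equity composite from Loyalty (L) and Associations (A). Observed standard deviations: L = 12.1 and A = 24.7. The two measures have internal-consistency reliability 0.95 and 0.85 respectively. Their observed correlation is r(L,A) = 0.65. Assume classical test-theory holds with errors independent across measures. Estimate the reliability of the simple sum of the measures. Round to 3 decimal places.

Var(L+A) = 12.1² + 24.7² + 2·[12.1·24.7·0.65] = 756.5 + 388.531 = 1145.03.
With uncorrelated errors the cross-covariances are all true-score covariance, so they carry over unchanged; only the diagonal terms shrink to ρᵢσᵢ².
True-score variance = [12.1²·0.95 + 24.7²·0.85] + 388.531 = 657.666 + 388.531 = 1046.2.
Reliability = 1046.2 / 1145.03 = 0.914.

0.914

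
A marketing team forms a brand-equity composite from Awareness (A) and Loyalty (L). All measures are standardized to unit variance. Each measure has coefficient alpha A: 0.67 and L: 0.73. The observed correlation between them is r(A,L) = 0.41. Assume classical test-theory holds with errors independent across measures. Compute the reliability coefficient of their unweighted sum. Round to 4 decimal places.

0.7872

Var(A+L) = 2 + 2·[0.41] = 2 + 0.82 = 2.82.
Under uncorrelated errors the observed covariances equal the true-score covariances, so only the own-variance terms attenuate.
True-score variance = [0.67 + 0.73] + 0.82 = 1.4 + 0.82 = 2.22.
Reliability = 2.22 / 2.82 = 0.7872.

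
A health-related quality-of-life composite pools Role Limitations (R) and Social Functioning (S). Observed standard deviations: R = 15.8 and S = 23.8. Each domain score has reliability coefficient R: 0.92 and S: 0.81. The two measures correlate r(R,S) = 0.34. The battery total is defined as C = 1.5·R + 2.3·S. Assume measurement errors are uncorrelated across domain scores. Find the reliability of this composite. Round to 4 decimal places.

0.8617

Var(C) = 1.5²·15.8² + 2.3²·23.8² + 2·[3.45·15.8·23.8·0.34] = 3558.16 + 882.19 = 4440.35.
With uncorrelated errors the cross-covariances are all true-score covariance, so they carry over unchanged; only the diagonal terms shrink to ρᵢσᵢ².
True-score variance = [1.5²·15.8²·0.92 + 2.3²·23.8²·0.81] + 882.19 = 2943.89 + 882.19 = 3826.08.
Reliability = 3826.08 / 4440.35 = 0.8617.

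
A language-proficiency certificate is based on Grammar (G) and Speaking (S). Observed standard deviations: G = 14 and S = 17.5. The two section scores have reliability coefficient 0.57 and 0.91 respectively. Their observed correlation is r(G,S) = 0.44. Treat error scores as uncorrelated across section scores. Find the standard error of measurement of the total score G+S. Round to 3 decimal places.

Var(total) = 502.25 + 215.6 = 717.85.
True-score variance = 390.407 + 215.6 = 606.007, so reliability = 0.8442.
Error variance = 717.85 − 606.007 = 111.843; SEM = √111.843 = 10.576.

10.576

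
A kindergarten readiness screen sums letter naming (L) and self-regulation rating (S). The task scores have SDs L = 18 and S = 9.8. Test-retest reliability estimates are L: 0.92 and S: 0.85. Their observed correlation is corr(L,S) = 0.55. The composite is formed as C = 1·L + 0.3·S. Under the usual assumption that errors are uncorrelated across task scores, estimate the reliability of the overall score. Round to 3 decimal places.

Var(C) = 18² + 0.3²·9.8² + 2·[0.3·18·9.8·0.55] = 332.644 + 58.212 = 390.856.
With uncorrelated errors the cross-covariances are all true-score covariance, so they carry over unchanged; only the diagonal terms shrink to ρᵢσᵢ².
True-score variance = [18²·0.92 + 0.3²·9.8²·0.85] + 58.212 = 305.427 + 58.212 = 363.639.
Reliability = 363.639 / 390.856 = 0.930.

0.930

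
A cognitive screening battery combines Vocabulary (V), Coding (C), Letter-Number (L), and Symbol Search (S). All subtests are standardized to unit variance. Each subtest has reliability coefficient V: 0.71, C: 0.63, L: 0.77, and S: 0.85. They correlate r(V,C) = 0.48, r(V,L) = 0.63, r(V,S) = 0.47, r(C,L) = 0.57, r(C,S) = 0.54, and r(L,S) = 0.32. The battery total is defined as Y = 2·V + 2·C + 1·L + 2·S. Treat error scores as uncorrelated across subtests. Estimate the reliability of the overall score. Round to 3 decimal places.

Var(Y) = 2² + 2² + 1 + 2² + 2·[4·0.48 + 2·0.63 + 4·0.47 + 2·0.57 + 4·0.54 + 2·0.32] = 13 + 18 = 31.
With uncorrelated errors the cross-covariances are all true-score covariance, so they carry over unchanged; only the diagonal terms shrink to ρᵢσᵢ².
True-score variance = [2²·0.71 + 2²·0.63 + 0.77 + 2²·0.85] + 18 = 9.53 + 18 = 27.53.
Reliability = 27.53 / 31 = 0.888.

0.888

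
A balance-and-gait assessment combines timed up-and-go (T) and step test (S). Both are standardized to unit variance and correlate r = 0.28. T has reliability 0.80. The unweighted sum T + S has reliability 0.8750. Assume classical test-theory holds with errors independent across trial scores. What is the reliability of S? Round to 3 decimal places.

Var(T+S) = 2 + 2·0.28 = 2.560.
True-score variance = ρ_T + ρ_S + 2·0.28, so 0.8750 = (0.80 + ρ_S + 0.56) / 2.560.
ρ_S = 0.8750·2.560 − 0.80 − 0.56 = 0.880.

0.880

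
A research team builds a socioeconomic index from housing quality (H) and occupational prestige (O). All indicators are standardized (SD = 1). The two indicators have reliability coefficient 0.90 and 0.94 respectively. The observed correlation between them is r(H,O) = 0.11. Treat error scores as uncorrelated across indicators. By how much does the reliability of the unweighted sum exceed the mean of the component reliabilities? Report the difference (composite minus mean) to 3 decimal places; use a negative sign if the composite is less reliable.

Var(sum) = 2 + 0.22 = 2.22; true-score variance = 1.84 + 0.22 = 2.06; composite reliability = 0.9279.
Mean component reliability = 0.9200.
Difference = 0.9279 − 0.9200 = 0.008.

0.008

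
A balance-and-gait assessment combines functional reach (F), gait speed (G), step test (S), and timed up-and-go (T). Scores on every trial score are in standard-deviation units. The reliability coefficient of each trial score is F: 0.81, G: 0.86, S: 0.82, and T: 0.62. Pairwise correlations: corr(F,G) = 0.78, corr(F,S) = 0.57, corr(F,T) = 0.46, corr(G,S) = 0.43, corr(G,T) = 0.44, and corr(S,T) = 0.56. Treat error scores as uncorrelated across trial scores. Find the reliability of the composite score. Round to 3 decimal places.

Var(F+G+S+T) = 4 + 2·[0.78 + 0.57 + 0.46 + 0.43 + 0.44 + 0.56] = 4 + 6.48 = 10.48.
Under uncorrelated errors the observed covariances equal the true-score covariances, so only the own-variance terms attenuate.
True-score variance = [0.81 + 0.86 + 0.82 + 0.62] + 6.48 = 3.11 + 6.48 = 9.59.
Reliability = 9.59 / 10.48 = 0.915.

0.915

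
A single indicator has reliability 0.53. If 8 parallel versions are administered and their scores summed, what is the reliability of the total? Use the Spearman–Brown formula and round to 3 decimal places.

0.900

ρ_k = kρ / (1 + (k−1)ρ) = 8·0.53 / (1 + 7·0.53) = 4.240 / 4.710 = 0.900.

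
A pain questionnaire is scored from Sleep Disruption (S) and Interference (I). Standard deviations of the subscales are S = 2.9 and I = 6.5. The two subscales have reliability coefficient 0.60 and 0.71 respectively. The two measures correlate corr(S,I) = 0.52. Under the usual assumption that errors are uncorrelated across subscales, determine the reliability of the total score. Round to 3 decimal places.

Var(S+I) = 2.9² + 6.5² + 2·[2.9·6.5·0.52] = 50.66 + 19.604 = 70.264.
Because errors are independent across components, Cov(Tᵢ,Tⱼ) = Cov(Xᵢ,Xⱼ); the off-diagonal part of the true-score variance is the same as above.
True-score variance = [2.9²·0.60 + 6.5²·0.71] + 19.604 = 35.0435 + 19.604 = 54.6475.
Reliability = 54.6475 / 70.264 = 0.778.

0.778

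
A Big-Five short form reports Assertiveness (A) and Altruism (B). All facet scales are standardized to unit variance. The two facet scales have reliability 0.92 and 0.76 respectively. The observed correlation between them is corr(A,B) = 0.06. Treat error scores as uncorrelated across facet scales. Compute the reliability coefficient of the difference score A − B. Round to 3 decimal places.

Var(A−B) = 1 + 1 − 2·0.06 = 2 − 0.12 = 1.88.
Under uncorrelated errors the observed covariances equal the true-score covariances, so only the own-variance terms attenuate.
True-score variance = [0.92 + 0.76] − 0.12 = 1.68 − 0.12 = 1.56.
Reliability = 1.56 / 1.88 = 0.830.

0.830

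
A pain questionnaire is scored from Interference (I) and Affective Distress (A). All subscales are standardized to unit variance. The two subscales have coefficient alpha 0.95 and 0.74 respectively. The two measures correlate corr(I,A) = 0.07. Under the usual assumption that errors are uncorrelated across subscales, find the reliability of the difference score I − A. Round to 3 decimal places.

Var(I−A) = 1 + 1 − 2·0.07 = 2 − 0.14 = 1.86.
Under uncorrelated errors the observed covariances equal the true-score covariances, so only the own-variance terms attenuate.
True-score variance = [0.95 + 0.74] − 0.14 = 1.69 − 0.14 = 1.55.
Reliability = 1.55 / 1.86 = 0.833.

0.833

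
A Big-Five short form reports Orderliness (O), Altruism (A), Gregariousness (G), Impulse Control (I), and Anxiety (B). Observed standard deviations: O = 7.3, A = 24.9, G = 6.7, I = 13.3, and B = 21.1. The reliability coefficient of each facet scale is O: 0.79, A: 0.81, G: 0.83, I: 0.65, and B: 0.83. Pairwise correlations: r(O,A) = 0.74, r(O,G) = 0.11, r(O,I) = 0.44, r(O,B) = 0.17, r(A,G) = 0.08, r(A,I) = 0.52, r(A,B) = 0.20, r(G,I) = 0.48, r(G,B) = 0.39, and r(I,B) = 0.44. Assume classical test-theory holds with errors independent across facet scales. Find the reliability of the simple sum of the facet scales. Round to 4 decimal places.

Var(O+A+G+I+B) = 7.3² + 24.9² + 6.7² + 13.3² + 21.1² + 2·[7.3·24.9·0.74 + 7.3·6.7·0.11 + 7.3·13.3·0.44 + 7.3·21.1·0.17 + 24.9·6.7·0.08 + 24.9·13.3·0.52 + 24.9·21.1·0.20 + 6.7·13.3·0.48 + 6.7·21.1·0.39 + 13.3·21.1·0.44] = 1340.29 + 1441.62 = 2781.91.
Because errors are independent across components, Cov(Tᵢ,Tⱼ) = Cov(Xᵢ,Xⱼ); the off-diagonal part of the true-score variance is the same as above.
True-score variance = [7.3²·0.79 + 24.9²·0.81 + 6.7²·0.83 + 13.3²·0.65 + 21.1²·0.83] + 1441.62 = 1066.07 + 1441.62 = 2507.69.
Reliability = 2507.69 / 2781.91 = 0.9014.

0.9014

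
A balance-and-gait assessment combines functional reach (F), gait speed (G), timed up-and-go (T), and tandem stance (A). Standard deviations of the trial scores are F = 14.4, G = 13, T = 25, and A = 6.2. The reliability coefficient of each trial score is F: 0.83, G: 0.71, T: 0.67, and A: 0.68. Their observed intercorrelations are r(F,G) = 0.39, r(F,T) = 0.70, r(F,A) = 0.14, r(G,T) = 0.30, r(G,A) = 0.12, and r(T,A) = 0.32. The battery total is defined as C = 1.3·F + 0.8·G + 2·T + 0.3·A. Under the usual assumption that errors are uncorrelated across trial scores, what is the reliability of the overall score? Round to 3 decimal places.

Var(C) = 1.3²·14.4² + 0.8²·13² + 2²·25² + 0.3²·6.2² + 2·[1.04·14.4·13·0.39 + 2.6·14.4·25·0.70 + 0.39·14.4·6.2·0.14 + 1.6·13·25·0.30 + 0.24·13·6.2·0.12 + 0.6·25·6.2·0.32] = 2962.06 + 1848.17 = 4810.23.
Under uncorrelated errors the observed covariances equal the true-score covariances, so only the own-variance terms attenuate.
True-score variance = [1.3²·14.4²·0.83 + 0.8²·13²·0.71 + 2²·25²·0.67 + 0.3²·6.2²·0.68] + 1848.17 = 2045.01 + 1848.17 = 3893.18.
Reliability = 3893.18 / 4810.23 = 0.809.

0.809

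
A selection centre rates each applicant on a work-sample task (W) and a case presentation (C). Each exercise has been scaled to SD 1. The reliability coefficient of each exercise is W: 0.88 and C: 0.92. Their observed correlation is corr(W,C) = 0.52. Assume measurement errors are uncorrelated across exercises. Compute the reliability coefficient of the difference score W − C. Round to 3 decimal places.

0.792

Var(W−C) = 1 + 1 − 2·0.52 = 2 − 1.04 = 0.96.
Because errors are independent across components, Cov(Tᵢ,Tⱼ) = Cov(Xᵢ,Xⱼ); the off-diagonal part of the true-score variance is the same as above.
True-score variance = [0.88 + 0.92] − 1.04 = 1.8 − 1.04 = 0.76.
Reliability = 0.76 / 0.96 = 0.792.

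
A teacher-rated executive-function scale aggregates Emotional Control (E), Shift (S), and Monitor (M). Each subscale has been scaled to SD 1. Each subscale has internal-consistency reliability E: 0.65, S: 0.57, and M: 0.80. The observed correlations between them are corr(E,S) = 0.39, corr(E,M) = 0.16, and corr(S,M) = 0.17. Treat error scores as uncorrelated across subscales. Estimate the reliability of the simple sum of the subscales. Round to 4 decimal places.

0.7793

Var(E+S+M) = 3 + 2·[0.39 + 0.16 + 0.17] = 3 + 1.44 = 4.44.
Because errors are independent across components, Cov(Tᵢ,Tⱼ) = Cov(Xᵢ,Xⱼ); the off-diagonal part of the true-score variance is the same as above.
True-score variance = [0.65 + 0.57 + 0.80] + 1.44 = 2.02 + 1.44 = 3.46.
Reliability = 3.46 / 4.44 = 0.7793.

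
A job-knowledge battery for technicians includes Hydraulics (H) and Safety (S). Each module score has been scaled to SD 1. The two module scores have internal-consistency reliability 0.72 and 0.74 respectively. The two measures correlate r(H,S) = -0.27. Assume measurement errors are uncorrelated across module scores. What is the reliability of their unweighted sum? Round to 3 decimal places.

0.630

Var(H+S) = 2 + 2·[(-0.27)] = 2 − 0.54 = 1.46.
Because errors are independent across components, Cov(Tᵢ,Tⱼ) = Cov(Xᵢ,Xⱼ); the off-diagonal part of the true-score variance is the same as above.
True-score variance = [0.72 + 0.74] − 0.54 = 1.46 − 0.54 = 0.92.
Reliability = 0.92 / 1.46 = 0.630.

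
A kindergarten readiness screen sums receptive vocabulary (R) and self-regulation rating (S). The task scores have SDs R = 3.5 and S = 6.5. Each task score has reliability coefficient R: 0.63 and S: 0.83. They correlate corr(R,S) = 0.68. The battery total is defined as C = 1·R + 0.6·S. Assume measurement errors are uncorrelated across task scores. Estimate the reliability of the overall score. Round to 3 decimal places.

0.845

Var(C) = 3.5² + 0.6²·6.5² + 2·[0.6·3.5·6.5·0.68] = 27.46 + 18.564 = 46.024.
With uncorrelated errors the cross-covariances are all true-score covariance, so they carry over unchanged; only the diagonal terms shrink to ρᵢσᵢ².
True-score variance = [3.5²·0.63 + 0.6²·6.5²·0.83] + 18.564 = 20.3418 + 18.564 = 38.9058.
Reliability = 38.9058 / 46.024 = 0.845.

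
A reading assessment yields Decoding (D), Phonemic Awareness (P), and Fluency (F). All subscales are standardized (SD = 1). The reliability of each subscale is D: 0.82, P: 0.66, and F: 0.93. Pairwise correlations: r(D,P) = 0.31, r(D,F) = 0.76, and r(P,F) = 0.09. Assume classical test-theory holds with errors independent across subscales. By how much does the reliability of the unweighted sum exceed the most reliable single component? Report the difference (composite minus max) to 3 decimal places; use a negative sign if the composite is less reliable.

-0.041

Var(sum) = 3 + 2.32 = 5.32; true-score variance = 2.41 + 2.32 = 4.73; composite reliability = 0.8891.
Max component reliability = 0.9300.
Difference = 0.8891 − 0.9300 = -0.041.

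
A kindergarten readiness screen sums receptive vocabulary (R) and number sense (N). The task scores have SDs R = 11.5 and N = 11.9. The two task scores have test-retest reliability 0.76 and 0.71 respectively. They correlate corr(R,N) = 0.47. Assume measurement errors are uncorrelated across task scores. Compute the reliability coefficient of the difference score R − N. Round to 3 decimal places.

0.499

Var(R−N) = 11.5² + 11.9² − 2·11.5·11.9·0.47 = 273.86 − 128.639 = 145.221.
With uncorrelated errors the cross-covariances are all true-score covariance, so they carry over unchanged; only the diagonal terms shrink to ρᵢσᵢ².
True-score variance = [11.5²·0.76 + 11.9²·0.71] − 128.639 = 201.053 − 128.639 = 72.4141.
Reliability = 72.4141 / 145.221 = 0.499.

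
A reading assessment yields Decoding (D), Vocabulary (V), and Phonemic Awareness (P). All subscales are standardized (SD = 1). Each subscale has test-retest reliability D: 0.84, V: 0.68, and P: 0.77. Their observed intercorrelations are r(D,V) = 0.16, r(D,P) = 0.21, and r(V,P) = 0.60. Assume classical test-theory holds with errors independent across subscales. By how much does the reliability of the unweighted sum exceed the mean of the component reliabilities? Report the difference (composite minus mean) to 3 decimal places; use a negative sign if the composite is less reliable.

0.093

Var(sum) = 3 + 1.94 = 4.94; true-score variance = 2.29 + 1.94 = 4.23; composite reliability = 0.8563.
Mean component reliability = 0.7633.
Difference = 0.8563 − 0.7633 = 0.093.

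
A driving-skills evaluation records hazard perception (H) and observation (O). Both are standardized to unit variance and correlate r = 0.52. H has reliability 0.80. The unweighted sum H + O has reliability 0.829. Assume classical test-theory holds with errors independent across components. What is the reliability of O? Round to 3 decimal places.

Var(H+O) = 2 + 2·0.52 = 3.040.
True-score variance = ρ_H + ρ_O + 2·0.52, so 0.829 = (0.80 + ρ_O + 1.04) / 3.040.
ρ_O = 0.829·3.040 − 0.80 − 1.04 = 0.680.

0.680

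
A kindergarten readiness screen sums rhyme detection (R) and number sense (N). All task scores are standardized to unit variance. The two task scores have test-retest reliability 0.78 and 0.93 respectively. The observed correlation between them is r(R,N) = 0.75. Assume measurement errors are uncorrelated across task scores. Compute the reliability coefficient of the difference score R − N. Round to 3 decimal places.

0.420

Var(R−N) = 1 + 1 − 2·0.75 = 2 − 1.5 = 0.5.
Under uncorrelated errors the observed covariances equal the true-score covariances, so only the own-variance terms attenuate.
True-score variance = [0.78 + 0.93] − 1.5 = 1.71 − 1.5 = 0.21.
Reliability = 0.21 / 0.5 = 0.420.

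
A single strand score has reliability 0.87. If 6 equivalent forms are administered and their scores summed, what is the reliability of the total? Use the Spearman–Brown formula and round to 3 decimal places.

ρ_k = kρ / (1 + (k−1)ρ) = 6·0.87 / (1 + 5·0.87) = 5.220 / 5.350 = 0.976.

0.976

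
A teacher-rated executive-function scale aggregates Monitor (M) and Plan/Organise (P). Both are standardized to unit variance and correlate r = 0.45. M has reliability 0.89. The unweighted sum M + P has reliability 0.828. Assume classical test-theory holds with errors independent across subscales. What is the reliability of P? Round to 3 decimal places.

Var(M+P) = 2 + 2·0.45 = 2.900.
True-score variance = ρ_M + ρ_P + 2·0.45, so 0.828 = (0.89 + ρ_P + 0.90) / 2.900.
ρ_P = 0.828·2.900 − 0.89 − 0.90 = 0.611.

0.611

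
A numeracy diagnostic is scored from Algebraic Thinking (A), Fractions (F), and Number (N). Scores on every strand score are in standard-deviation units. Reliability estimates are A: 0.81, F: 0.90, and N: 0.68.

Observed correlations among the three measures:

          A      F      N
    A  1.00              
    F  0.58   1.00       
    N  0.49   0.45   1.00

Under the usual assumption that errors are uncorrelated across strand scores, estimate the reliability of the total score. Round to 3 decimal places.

Var(A+F+N) = 3 + 2·[0.58 + 0.49 + 0.45] = 3 + 3.04 = 6.04.
With uncorrelated errors the cross-covariances are all true-score covariance, so they carry over unchanged; only the diagonal terms shrink to ρᵢσᵢ².
True-score variance = [0.81 + 0.90 + 0.68] + 3.04 = 2.39 + 3.04 = 5.43.
Reliability = 5.43 / 6.04 = 0.899.

0.899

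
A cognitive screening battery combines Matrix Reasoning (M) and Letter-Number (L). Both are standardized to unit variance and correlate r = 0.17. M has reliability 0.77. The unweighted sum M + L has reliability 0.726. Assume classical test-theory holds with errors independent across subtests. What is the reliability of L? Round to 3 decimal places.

Var(M+L) = 2 + 2·0.17 = 2.340.
True-score variance = ρ_M + ρ_L + 2·0.17, so 0.726 = (0.77 + ρ_L + 0.34) / 2.340.
ρ_L = 0.726·2.340 − 0.77 − 0.34 = 0.589.

0.589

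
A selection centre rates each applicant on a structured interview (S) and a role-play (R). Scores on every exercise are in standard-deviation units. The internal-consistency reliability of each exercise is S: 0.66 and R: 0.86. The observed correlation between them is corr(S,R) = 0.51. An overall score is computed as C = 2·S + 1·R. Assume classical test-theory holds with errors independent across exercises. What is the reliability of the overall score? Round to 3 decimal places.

Var(C) = 2² + 1 + 2·[2·0.51] = 5 + 2.04 = 7.04.
Because errors are independent across components, Cov(Tᵢ,Tⱼ) = Cov(Xᵢ,Xⱼ); the off-diagonal part of the true-score variance is the same as above.
True-score variance = [2²·0.66 + 0.86] + 2.04 = 3.5 + 2.04 = 5.54.
Reliability = 5.54 / 7.04 = 0.787.

0.787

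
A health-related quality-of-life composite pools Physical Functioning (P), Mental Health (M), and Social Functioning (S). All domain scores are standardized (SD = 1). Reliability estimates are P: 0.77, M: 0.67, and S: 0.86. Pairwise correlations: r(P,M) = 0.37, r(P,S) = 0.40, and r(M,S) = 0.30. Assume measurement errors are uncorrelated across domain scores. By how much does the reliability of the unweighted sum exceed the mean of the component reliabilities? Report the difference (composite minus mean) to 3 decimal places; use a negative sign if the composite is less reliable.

0.097

Var(sum) = 3 + 2.14 = 5.14; true-score variance = 2.3 + 2.14 = 4.44; composite reliability = 0.8638.
Mean component reliability = 0.7667.
Difference = 0.8638 − 0.7667 = 0.097.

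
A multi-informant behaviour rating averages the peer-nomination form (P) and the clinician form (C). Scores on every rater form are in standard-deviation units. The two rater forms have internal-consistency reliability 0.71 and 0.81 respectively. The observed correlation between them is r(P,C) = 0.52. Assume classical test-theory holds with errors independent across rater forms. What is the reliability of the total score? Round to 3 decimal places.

Var(P+C) = 2 + 2·[0.52] = 2 + 1.04 = 3.04.
Because errors are independent across components, Cov(Tᵢ,Tⱼ) = Cov(Xᵢ,Xⱼ); the off-diagonal part of the true-score variance is the same as above.
True-score variance = [0.71 + 0.81] + 1.04 = 1.52 + 1.04 = 2.56.
Reliability = 2.56 / 3.04 = 0.842.

0.842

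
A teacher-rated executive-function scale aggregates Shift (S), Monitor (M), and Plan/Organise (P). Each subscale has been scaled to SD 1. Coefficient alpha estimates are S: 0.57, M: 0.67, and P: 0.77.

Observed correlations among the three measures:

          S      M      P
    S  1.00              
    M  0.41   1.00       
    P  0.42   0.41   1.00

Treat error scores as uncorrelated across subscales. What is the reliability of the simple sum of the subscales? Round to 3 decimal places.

0.819

Var(S+M+P) = 3 + 2·[0.41 + 0.42 + 0.41] = 3 + 2.48 = 5.48.
Under uncorrelated errors the observed covariances equal the true-score covariances, so only the own-variance terms attenuate.
True-score variance = [0.57 + 0.67 + 0.77] + 2.48 = 2.01 + 2.48 = 4.49.
Reliability = 4.49 / 5.48 = 0.819.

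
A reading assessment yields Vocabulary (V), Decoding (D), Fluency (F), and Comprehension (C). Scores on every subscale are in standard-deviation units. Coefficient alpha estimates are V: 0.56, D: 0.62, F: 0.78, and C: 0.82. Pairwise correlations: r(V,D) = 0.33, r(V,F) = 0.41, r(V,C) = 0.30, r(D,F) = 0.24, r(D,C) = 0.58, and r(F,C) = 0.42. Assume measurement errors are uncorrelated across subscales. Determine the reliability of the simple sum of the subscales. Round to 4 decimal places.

Var(V+D+F+C) = 4 + 2·[0.33 + 0.41 + 0.30 + 0.24 + 0.58 + 0.42] = 4 + 4.56 = 8.56.
With uncorrelated errors the cross-covariances are all true-score covariance, so they carry over unchanged; only the diagonal terms shrink to ρᵢσᵢ².
True-score variance = [0.56 + 0.62 + 0.78 + 0.82] + 4.56 = 2.78 + 4.56 = 7.34.
Reliability = 7.34 / 8.56 = 0.8575.

0.8575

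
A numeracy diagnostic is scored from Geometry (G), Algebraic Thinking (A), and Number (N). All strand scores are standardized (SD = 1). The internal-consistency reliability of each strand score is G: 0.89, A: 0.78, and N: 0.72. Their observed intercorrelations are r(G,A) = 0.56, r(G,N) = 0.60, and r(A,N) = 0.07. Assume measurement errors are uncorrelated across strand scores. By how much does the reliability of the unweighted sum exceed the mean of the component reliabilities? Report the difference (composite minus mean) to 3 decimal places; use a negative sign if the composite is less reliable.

0.092

Var(sum) = 3 + 2.46 = 5.46; true-score variance = 2.39 + 2.46 = 4.85; composite reliability = 0.8883.
Mean component reliability = 0.7967.
Difference = 0.8883 − 0.7967 = 0.092.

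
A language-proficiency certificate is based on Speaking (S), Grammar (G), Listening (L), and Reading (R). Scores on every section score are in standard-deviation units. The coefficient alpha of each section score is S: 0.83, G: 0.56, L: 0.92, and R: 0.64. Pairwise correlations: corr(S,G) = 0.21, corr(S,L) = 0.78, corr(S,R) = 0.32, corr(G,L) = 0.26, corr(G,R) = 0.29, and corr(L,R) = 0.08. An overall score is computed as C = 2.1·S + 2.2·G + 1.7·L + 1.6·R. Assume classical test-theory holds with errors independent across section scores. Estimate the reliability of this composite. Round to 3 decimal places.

0.860

Var(C) = 2.1² + 2.2² + 1.7² + 1.6² + 2·[4.62·0.21 + 3.57·0.78 + 3.36·0.32 + 3.74·0.26 + 3.52·0.29 + 2.72·0.08] = 14.7 + 14.0816 = 28.7816.
Because errors are independent across components, Cov(Tᵢ,Tⱼ) = Cov(Xᵢ,Xⱼ); the off-diagonal part of the true-score variance is the same as above.
True-score variance = [2.1²·0.83 + 2.2²·0.56 + 1.7²·0.92 + 1.6²·0.64] + 14.0816 = 10.6679 + 14.0816 = 24.7495.
Reliability = 24.7495 / 28.7816 = 0.860.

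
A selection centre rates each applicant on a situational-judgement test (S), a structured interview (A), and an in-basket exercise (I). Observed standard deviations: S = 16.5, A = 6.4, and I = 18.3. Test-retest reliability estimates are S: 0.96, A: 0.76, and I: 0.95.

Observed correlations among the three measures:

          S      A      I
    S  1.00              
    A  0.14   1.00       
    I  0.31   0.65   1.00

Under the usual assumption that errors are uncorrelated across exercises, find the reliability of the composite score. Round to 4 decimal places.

Var(S+A+I) = 16.5² + 6.4² + 18.3² + 2·[16.5·6.4·0.14 + 16.5·18.3·0.31 + 6.4·18.3·0.65] = 648.1 + 369.033 = 1017.13.
Under uncorrelated errors the observed covariances equal the true-score covariances, so only the own-variance terms attenuate.
True-score variance = [16.5²·0.96 + 6.4²·0.76 + 18.3²·0.95] + 369.033 = 610.635 + 369.033 = 979.668.
Reliability = 979.668 / 1017.13 = 0.9632.

0.9632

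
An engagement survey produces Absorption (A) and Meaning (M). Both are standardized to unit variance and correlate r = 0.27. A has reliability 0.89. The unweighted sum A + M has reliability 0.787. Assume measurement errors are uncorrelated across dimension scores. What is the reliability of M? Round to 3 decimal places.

Var(A+M) = 2 + 2·0.27 = 2.540.
True-score variance = ρ_A + ρ_M + 2·0.27, so 0.787 = (0.89 + ρ_M + 0.54) / 2.540.
ρ_M = 0.787·2.540 − 0.89 − 0.54 = 0.569.

0.569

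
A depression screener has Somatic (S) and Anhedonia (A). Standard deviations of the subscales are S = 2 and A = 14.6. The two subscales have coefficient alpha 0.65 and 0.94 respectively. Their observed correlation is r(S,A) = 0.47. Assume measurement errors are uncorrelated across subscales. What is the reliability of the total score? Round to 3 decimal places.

0.942

Var(S+A) = 2² + 14.6² + 2·[2·14.6·0.47] = 217.16 + 27.448 = 244.608.
Because errors are independent across components, Cov(Tᵢ,Tⱼ) = Cov(Xᵢ,Xⱼ); the off-diagonal part of the true-score variance is the same as above.
True-score variance = [2²·0.65 + 14.6²·0.94] + 27.448 = 202.97 + 27.448 = 230.418.
Reliability = 230.418 / 244.608 = 0.942.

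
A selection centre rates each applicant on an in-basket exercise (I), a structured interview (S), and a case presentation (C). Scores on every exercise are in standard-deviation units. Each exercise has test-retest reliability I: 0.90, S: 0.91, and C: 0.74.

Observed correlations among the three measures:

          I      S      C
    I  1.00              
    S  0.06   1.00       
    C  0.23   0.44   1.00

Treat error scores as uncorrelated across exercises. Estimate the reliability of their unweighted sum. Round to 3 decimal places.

Var(I+S+C) = 3 + 2·[0.06 + 0.23 + 0.44] = 3 + 1.46 = 4.46.
With uncorrelated errors the cross-covariances are all true-score covariance, so they carry over unchanged; only the diagonal terms shrink to ρᵢσᵢ².
True-score variance = [0.90 + 0.91 + 0.74] + 1.46 = 2.55 + 1.46 = 4.01.
Reliability = 4.01 / 4.46 = 0.899.

0.899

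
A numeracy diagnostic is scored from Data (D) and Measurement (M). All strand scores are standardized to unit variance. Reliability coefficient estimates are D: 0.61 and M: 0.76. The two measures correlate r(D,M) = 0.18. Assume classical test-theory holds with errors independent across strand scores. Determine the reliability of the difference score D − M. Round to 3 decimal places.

Var(D−M) = 1 + 1 − 2·0.18 = 2 − 0.36 = 1.64.
Under uncorrelated errors the observed covariances equal the true-score covariances, so only the own-variance terms attenuate.
True-score variance = [0.61 + 0.76] − 0.36 = 1.37 − 0.36 = 1.01.
Reliability = 1.01 / 1.64 = 0.616.

0.616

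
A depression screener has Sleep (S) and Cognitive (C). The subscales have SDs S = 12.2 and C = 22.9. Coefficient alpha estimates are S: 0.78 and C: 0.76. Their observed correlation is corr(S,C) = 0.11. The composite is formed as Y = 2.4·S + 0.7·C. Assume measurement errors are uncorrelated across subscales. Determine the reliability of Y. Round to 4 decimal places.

0.7944

Var(Y) = 2.4²·12.2² + 0.7²·22.9² + 2·[1.68·12.2·22.9·0.11] = 1114.28 + 103.259 = 1217.54.
Under uncorrelated errors the observed covariances equal the true-score covariances, so only the own-variance terms attenuate.
True-score variance = [2.4²·12.2²·0.78 + 0.7²·22.9²·0.76] + 103.259 = 863.999 + 103.259 = 967.257.
Reliability = 967.257 / 1217.54 = 0.7944.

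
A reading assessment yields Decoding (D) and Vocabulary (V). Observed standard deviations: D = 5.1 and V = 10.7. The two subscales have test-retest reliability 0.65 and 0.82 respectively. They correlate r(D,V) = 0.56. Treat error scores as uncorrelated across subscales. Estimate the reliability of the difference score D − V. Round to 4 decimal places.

Var(D−V) = 5.1² + 10.7² − 2·5.1·10.7·0.56 = 140.5 − 61.1184 = 79.3816.
Under uncorrelated errors the observed covariances equal the true-score covariances, so only the own-variance terms attenuate.
True-score variance = [5.1²·0.65 + 10.7²·0.82] − 61.1184 = 110.788 − 61.1184 = 49.6699.
Reliability = 49.6699 / 79.3816 = 0.6257.

0.6257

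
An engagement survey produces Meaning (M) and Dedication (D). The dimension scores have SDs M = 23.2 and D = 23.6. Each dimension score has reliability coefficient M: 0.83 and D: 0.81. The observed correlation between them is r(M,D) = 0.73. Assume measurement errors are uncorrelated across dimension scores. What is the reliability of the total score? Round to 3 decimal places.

Var(M+D) = 23.2² + 23.6² + 2·[23.2·23.6·0.73] = 1095.2 + 799.379 = 1894.58.
With uncorrelated errors the cross-covariances are all true-score covariance, so they carry over unchanged; only the diagonal terms shrink to ρᵢσᵢ².
True-score variance = [23.2²·0.83 + 23.6²·0.81] + 799.379 = 897.877 + 799.379 = 1697.26.
Reliability = 1697.26 / 1894.58 = 0.896.

0.896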